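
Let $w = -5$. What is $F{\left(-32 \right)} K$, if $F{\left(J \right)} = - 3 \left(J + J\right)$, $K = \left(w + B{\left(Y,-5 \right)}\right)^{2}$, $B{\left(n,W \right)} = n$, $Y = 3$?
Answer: $768$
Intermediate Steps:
$K = 4$ ($K = \left(-5 + 3\right)^{2} = \left(-2\right)^{2} = 4$)
$F{\left(J \right)} = - 6 J$ ($F{\left(J \right)} = - 3 \cdot 2 J = - 6 J$)
$F{\left(-32 \right)} K = \left(-6\right) \left(-32\right) 4 = 192 \cdot 4 = 768$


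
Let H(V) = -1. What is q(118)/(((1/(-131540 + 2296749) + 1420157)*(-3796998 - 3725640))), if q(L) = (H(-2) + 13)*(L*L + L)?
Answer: -30403864778/1927636316751906111 ≈ -1.5773e-8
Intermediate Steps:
q(L) = 12*L + 12*L² (q(L) = (-1 + 13)*(L*L + L) = 12*(L² + L) = 12*(L + L²) = 12*L + 12*L²)
q(118)/(((1/(-131540 + 2296749) + 1420157)*(-3796998 - 3725640))) = (12*118*(1 + 118))/(((1/(-131540 + 2296749) + 1420157)*(-3796998 - 3725640))) = (12*118*119)/(((1/2165209 + 1420157)*(-7522638))) = 168504/(((1/2165209 + 1420157)*(-7522638))) = 168504/(((3074936717814/2165209)*(-7522638))) = 168504/(-23131635801022873332/2165209) = 168504*(-2165209/23131635801022873332) = -30403864778/1927636316751906111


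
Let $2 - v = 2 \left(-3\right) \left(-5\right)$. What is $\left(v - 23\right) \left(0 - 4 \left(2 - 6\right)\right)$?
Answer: $-816$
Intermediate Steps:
$v = -28$ ($v = 2 - 2 \left(-3\right) \left(-5\right) = 2 - \left(-6\right) \left(-5\right) = 2 - 30 = -28$)
$\left(v - 23\right) \left(0 - 4 \left(2 - 6\right)\right) = \left(-28 - 23\right) \left(0 - 4 \left(2 - 6\right)\right) = - 51 \left(0 - 4 \left(2 - 6\right)\right) = - 51 \left(0 - -16\right) = - 51 \left(0 + 16\right) = \left(-51\right) 16 = -816$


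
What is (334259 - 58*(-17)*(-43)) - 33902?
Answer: 257959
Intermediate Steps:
(334259 - 58*(-17)*(-43)) - 33902 = (334259 + 986*(-43)) - 33902 = (334259 - 42398) - 33902 = 291861 - 33902 = 257959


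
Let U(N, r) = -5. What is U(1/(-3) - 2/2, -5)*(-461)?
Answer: 2305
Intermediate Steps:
U(1/(-3) - 2/2, -5)*(-461) = -5*(-461) = 2305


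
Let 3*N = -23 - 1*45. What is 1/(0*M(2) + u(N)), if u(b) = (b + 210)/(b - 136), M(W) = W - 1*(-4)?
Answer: -238/281 ≈ -0.84698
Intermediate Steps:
M(W) = 4 + W (M(W) = W + 4 = 4 + W)
N = -68/3 (N = (-23 - 1*45)/3 = (-23 - 45)/3 = (1/3)*(-68) = -68/3 ≈ -22.667)
u(b) = (210 + b)/(-136 + b)
1/(0*M(2) + u(N)) = 1/(0*(4 + 2) + (210 - 68/3)/(-136 - 68/3)) = 1/(0*6 + (562/3)/(-476/3)) = 1/(0 - 3/476*562/3) = 1/(0 - 281/238) = 1/(-281/238) = -238/281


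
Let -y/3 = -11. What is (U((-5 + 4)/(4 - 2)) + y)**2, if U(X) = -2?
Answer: 961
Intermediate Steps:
y = 33 (y = -3*(-11) = 33)
(U((-5 + 4)/(4 - 2)) + y)**2 = (-2 + 33)**2 = 31**2 = 961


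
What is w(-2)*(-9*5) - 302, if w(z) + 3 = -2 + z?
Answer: 13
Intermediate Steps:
w(z) = -5 + z (w(z) = -3 + (-2 + z) = -5 + z)
w(-2)*(-9*5) - 302 = (-5 - 2)*(-9*5) - 302 = -7*(-45) - 302 = 315 - 302 = 13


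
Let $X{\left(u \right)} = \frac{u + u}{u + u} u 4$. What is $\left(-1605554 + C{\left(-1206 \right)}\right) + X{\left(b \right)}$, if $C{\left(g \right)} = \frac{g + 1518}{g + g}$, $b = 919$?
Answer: $- \frac{321977504}{201} \approx -1.6019 \cdot 10^{6}$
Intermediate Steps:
$C{\left(g \right)} = \frac{1518 + g}{2 g}$
$X{\left(u \right)} = 4 u$ ($X{\left(u \right)} = \frac{2 u}{2 u} u 4 = 2 u \frac{1}{2 u} u 4 = 1 u 4 = u 4 = 4 u$)
$\left(-1605554 + C{\left(-1206 \right)}\right) + X{\left(b \right)} = \left(-1605554 + \frac{1518 - 1206}{2 \left(-1206\right)}\right) + 4 \cdot 919 = \left(-1605554 + \frac{1}{2} \left(- \frac{1}{1206}\right) 312\right) + 3676 = \left(-1605554 - \frac{26}{201}\right) + 3676 = - \frac{322716380}{201} + 3676 = - \frac{321977504}{201}$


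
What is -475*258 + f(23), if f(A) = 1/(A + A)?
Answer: -5637299/46 ≈ -1.2255e+5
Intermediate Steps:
f(A) = 1/(2*A)
-475*258 + f(23) = -475*258 + (½)/23 = -122550 + (½)*(1/23) = -122550 + 1/46 = -5637299/46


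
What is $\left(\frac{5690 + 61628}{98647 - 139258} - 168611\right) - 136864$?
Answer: $- \frac{12405712543}{40611} \approx -3.0548 \cdot 10^{5}$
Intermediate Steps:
$\left(\frac{5690 + 61628}{98647 - 139258} - 168611\right) - 136864 = \left(\frac{67318}{-40611} - 168611\right) - 136864 = \left(67318 \left(- \frac{1}{40611}\right) - 168611\right) - 136864 = \left(- \frac{67318}{40611} - 168611\right) - 136864 = - \frac{6847528639}{40611} - 136864 = - \frac{12405712543}{40611}$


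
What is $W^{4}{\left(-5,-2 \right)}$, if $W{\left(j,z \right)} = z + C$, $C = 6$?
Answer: $256$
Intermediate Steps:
$W{\left(j,z \right)} = 6 + z$ ($W{\left(j,z \right)} = z + 6 = 6 + z$)
$W^{4}{\left(-5,-2 \right)} = \left(6 - 2\right)^{4} = 4^{4} = 256$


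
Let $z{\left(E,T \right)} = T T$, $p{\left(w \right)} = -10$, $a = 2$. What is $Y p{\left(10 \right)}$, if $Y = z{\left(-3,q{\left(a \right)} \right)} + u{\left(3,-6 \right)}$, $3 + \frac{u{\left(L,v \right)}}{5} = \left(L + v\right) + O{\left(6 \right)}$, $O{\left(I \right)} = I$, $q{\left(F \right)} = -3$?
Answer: $-90$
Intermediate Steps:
$z{\left(E,T \right)} = T^{2}$
$u{\left(L,v \right)} = 15 + 5 L + 5 v$ ($u{\left(L,v \right)} = -15 + 5 \left(\left(L + v\right) + 6\right) = -15 + 5 \left(6 + L + v\right) = -15 + \left(30 + 5 L + 5 v\right) = 15 + 5 L + 5 v$)
$Y = 9$ ($Y = \left(-3\right)^{2} + \left(15 + 5 \cdot 3 + 5 \left(-6\right)\right) = 9 + \left(15 + 15 - 30\right) = 9 + 0 = 9$)
$Y p{\left(10 \right)} = 9 \left(-10\right) = -90$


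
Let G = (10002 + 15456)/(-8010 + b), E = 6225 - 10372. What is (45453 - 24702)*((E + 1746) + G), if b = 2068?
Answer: -148288721100/2971 ≈ -4.9912e+7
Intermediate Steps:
E = -4147
G = -12729/2971 (G = (10002 + 15456)/(-8010 + 2068) = 25458/(-5942) = 25458*(-1/5942) = -12729/2971 ≈ -4.2844)
(45453 - 24702)*((E + 1746) + G) = (45453 - 24702)*((-4147 + 1746) - 12729/2971) = 20751*(-2401 - 12729/2971) = 20751*(-7146100/2971) = -148288721100/2971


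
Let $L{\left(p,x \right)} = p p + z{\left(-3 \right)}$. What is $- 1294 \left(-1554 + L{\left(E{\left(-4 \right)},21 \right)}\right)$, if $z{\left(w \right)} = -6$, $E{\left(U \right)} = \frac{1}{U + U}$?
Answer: $\frac{64595833}{32} \approx 2.0186 \cdot 10^{6}$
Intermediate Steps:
$E{\left(U \right)} = \frac{1}{2 U}$
$L{\left(p,x \right)} = -6 + p^{2}$ ($L{\left(p,x \right)} = p p - 6 = p^{2} - 6 = -6 + p^{2}$)
$- 1294 \left(-1554 + L{\left(E{\left(-4 \right)},21 \right)}\right) = - 1294 \left(-1554 - \left(6 - \left(\frac{1}{2 \left(-4\right)}\right)^{2}\right)\right) = - 1294 \left(-1554 - \left(6 - \left(\frac{1}{2} \left(- \frac{1}{4}\right)\right)^{2}\right)\right) = - 1294 \left(-1554 - \left(6 - \left(- \frac{1}{8}\right)^{2}\right)\right) = - 1294 \left(-1554 + \left(-6 + \frac{1}{64}\right)\right) = - 1294 \left(-1554 - \frac{383}{64}\right) = \left(-1294\right) \left(- \frac{99839}{64}\right) = \frac{64595833}{32}$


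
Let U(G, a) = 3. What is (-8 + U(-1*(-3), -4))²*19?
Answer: 475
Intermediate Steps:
(-8 + U(-1*(-3), -4))²*19 = (-8 + 3)²*19 = (-5)²*19 = 25*19 = 475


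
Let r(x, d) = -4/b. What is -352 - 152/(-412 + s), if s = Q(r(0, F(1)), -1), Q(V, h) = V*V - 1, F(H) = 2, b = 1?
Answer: -139592/397 ≈ -351.62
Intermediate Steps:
r(x, d) = -4 (r(x, d) = -4/1 = -4*1 = -4)
Q(V, h) = -1 + V² (Q(V, h) = V² - 1 = -1 + V²)
s = 15 (s = -1 + (-4)² = -1 + 16 = 15)
-352 - 152/(-412 + s) = -352 - 152/(-412 + 15) = -352 - 152/(-397) = -352 - 1/397*(-152) = -352 + 152/397 = -139592/397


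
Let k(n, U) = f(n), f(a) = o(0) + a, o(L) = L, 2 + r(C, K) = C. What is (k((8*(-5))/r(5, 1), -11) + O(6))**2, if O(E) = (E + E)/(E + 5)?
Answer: 163216/1089 ≈ 149.88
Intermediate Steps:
r(C, K) = -2 + C
O(E) = 2*E/(5 + E) (O(E) = (2*E)/(5 + E) = 2*E/(5 + E))
f(a) = a (f(a) = 0 + a = a)
k(n, U) = n
(k((8*(-5))/r(5, 1), -11) + O(6))**2 = ((8*(-5))/(-2 + 5) + 2*6/(5 + 6))**2 = (-40/3 + 2*6/11)**2 = (-40*1/3 + 2*6*(1/11))**2 = (-40/3 + 12/11)**2 = (-404/33)**2 = 163216/1089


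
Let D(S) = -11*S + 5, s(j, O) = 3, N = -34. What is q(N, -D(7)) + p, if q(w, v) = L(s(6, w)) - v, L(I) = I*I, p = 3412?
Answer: 3349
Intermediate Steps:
L(I) = I²
D(S) = 5 - 11*S
q(w, v) = 9 - v (q(w, v) = 3² - v = 9 - v)
q(N, -D(7)) + p = (9 - (-1)*(5 - 11*7)) + 3412 = (9 - (-1)*(5 - 77)) + 3412 = (9 - (-1)*(-72)) + 3412 = (9 - 1*72) + 3412 = (9 - 72) + 3412 = -63 + 3412 = 3349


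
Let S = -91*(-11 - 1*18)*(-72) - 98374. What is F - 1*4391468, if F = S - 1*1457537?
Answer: -6137387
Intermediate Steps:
S = -288382 (S = -91*(-11 - 18)*(-72) - 98374 = -91*(-29)*(-72) - 98374 = 2639*(-72) - 98374 = -190008 - 98374 = -288382)
F = -1745919 (F = -288382 - 1*1457537 = -288382 - 1457537 = -1745919)
F - 1*4391468 = -1745919 - 1*4391468 = -1745919 - 4391468 = -6137387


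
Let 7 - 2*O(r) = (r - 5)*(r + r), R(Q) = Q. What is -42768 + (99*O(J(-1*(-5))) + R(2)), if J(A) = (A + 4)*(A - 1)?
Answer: -305807/2 ≈ -1.5290e+5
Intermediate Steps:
J(A) = (-1 + A)*(4 + A) (J(A) = (4 + A)*(-1 + A) = (-1 + A)*(4 + A))
O(r) = 7/2 - r*(-5 + r) (O(r) = 7/2 - (r - 5)*(r + r)/2 = 7/2 - (-5 + r)*2*r/2 = 7/2 - r*(-5 + r))
-42768 + (99*O(J(-1*(-5))) + R(2)) = -42768 + (99*(7/2 - (-4 + (-1*(-5))² + 3*(-1*(-5)))² + 5*(-4 + (-1*(-5))² + 3*(-1*(-5)))) + 2) = -42768 + (99*(7/2 - (-4 + 5² + 3*5)² + 5*(-4 + 5² + 3*5)) + 2) = -42768 + (99*(7/2 - (-4 + 25 + 15)² + 5*(-4 + 25 + 15)) + 2) = -42768 + (99*(7/2 - 1*36² + 5*36) + 2) = -42768 + (99*(7/2 - 1*1296 + 180) + 2) = -42768 + (99*(7/2 - 1296 + 180) + 2) = -42768 + (99*(-2225/2) + 2) = -42768 + (-220275/2 + 2) = -42768 - 220271/2 = -305807/2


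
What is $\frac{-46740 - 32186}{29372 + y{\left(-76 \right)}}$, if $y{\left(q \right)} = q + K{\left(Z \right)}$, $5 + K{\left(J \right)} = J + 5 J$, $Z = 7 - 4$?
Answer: $- \frac{78926}{29309} \approx -2.6929$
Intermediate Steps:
$Z = 3$ ($Z = 7 - 4 = 3$)
$K{\left(J \right)} = -5 + 6 J$ ($K{\left(J \right)} = -5 + \left(J + 5 J\right) = -5 + 6 J$)
$y{\left(q \right)} = 13 + q$ ($y{\left(q \right)} = q + \left(-5 + 6 \cdot 3\right) = q + \left(-5 + 18\right) = q + 13 = 13 + q$)
$\frac{-46740 - 32186}{29372 + y{\left(-76 \right)}} = \frac{-46740 - 32186}{29372 + \left(13 - 76\right)} = - \frac{78926}{29372 - 63} = - \frac{78926}{29309}$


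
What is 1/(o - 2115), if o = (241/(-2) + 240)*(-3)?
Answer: -2/4947 ≈ -0.00040429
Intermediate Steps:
o = -717/2 (o = (241*(-½) + 240)*(-3) = (-241/2 + 240)*(-3) = (239/2)*(-3) = -717/2 ≈ -358.50)
1/(o - 2115) = 1/(-717/2 - 2115) = 1/(-4947/2) = -2/4947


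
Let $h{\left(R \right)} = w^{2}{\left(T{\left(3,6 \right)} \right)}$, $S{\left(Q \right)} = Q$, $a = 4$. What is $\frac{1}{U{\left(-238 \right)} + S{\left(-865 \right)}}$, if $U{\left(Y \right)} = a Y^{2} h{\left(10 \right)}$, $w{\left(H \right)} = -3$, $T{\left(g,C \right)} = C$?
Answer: $\frac{1}{2038319} \approx 4.906 \cdot 10^{-7}$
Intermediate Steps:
$h{\left(R \right)} = 9$ ($h{\left(R \right)} = \left(-3\right)^{2} = 9$)
$U{\left(Y \right)} = 36 Y^{2}$ ($U{\left(Y \right)} = 4 Y^{2} \cdot 9 = 36 Y^{2}$)
$\frac{1}{U{\left(-238 \right)} + S{\left(-865 \right)}} = \frac{1}{36 \left(-238\right)^{2} - 865} = \frac{1}{36 \cdot 56644 - 865} = \frac{1}{2039184 - 865} = \frac{1}{2038319}$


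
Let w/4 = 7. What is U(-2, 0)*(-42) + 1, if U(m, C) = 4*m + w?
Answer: -839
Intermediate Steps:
w = 28 (w = 4*7 = 28)
U(m, C) = 28 + 4*m (U(m, C) = 4*m + 28 = 28 + 4*m)
U(-2, 0)*(-42) + 1 = (28 + 4*(-2))*(-42) + 1 = (28 - 8)*(-42) + 1 = 20*(-42) + 1 = -840 + 1 = -839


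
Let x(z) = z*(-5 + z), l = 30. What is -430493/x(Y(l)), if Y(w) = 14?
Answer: -61499/18 ≈ -3416.6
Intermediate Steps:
-430493/x(Y(l)) = -430493*1/(14*(-5 + 14)) = -430493/(14*9) = -430493/126 = -430493*1/126 = -61499/18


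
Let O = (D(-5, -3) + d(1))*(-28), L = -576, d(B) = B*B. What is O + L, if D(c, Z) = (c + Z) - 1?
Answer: -352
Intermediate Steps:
d(B) = B²
D(c, Z) = -1 + Z + c (D(c, Z) = (Z + c) - 1 = -1 + Z + c)
O = 224 (O = ((-1 - 3 - 5) + 1²)*(-28) = (-9 + 1)*(-28) = -8*(-28) = 224)
O + L = 224 - 576 = -352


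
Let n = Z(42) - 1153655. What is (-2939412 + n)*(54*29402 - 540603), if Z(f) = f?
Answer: -4285826942625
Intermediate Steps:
n = -1153613 (n = 42 - 1153655 = -1153613)
(-2939412 + n)*(54*29402 - 540603) = (-2939412 - 1153613)*(54*29402 - 540603) = -4093025*(1587708 - 540603) = -4093025*1047105 = -4285826942625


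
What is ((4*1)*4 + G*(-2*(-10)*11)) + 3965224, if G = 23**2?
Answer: 4081620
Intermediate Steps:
G = 529
((4*1)*4 + G*(-2*(-10)*11)) + 3965224 = ((4*1)*4 + 529*(-2*(-10)*11)) + 3965224 = (4*4 + 529*(20*11)) + 3965224 = (16 + 529*220) + 3965224 = (16 + 116380) + 3965224 = 116396 + 3965224 = 4081620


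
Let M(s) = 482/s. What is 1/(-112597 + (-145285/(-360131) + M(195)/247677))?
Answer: -17393252308965/1958421013227124688 ≈ -8.8813e-6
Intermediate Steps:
1/(-112597 + (-145285/(-360131) + M(195)/247677)) = 1/(-112597 + (-145285/(-360131) + (482/195)/247677)) = 1/(-112597 + (-145285*(-1/360131) + (482*(1/195))*(1/247677))) = 1/(-112597 + (145285/360131 + (482/195)*(1/247677))) = 1/(-112597 + (145285/360131 + 482/48297015)) = 1/(-112597 + 7017005407417/17393252308965) = 1/(-1958421013227124688/17393252308965) = -17393252308965/1958421013227124688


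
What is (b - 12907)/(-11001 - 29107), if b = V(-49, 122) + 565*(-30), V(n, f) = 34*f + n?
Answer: 12879/20054 ≈ 0.64222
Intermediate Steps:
V(n, f) = n + 34*f
b = -12851 (b = (-49 + 34*122) + 565*(-30) = (-49 + 4148) - 16950 = 4099 - 16950 = -12851)
(b - 12907)/(-11001 - 29107) = (-12851 - 12907)/(-11001 - 29107) = -25758/(-40108) = -25758*(-1/40108) = 12879/20054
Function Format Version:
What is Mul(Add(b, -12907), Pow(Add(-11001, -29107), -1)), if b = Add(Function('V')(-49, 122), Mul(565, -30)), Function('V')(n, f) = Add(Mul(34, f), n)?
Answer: Rational(12879, 20054) ≈ 0.64222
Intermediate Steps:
Function('V')(n, f) = Add(n, Mul(34, f))
b = -12851 (b = Add(Add(-49, Mul(34, 122)), Mul(565, -30)) = Add(Add(-49, 4148), -16950) = Add(4099, -16950) = -12851)
Mul(Add(b, -12907), Pow(Add(-11001, -29107), -1)) = Mul(Add(-12851, -12907), Pow(Add(-11001, -29107), -1)) = Mul(-25758, Pow(-40108, -1)) = Mul(-25758, Rational(-1, 40108)) = Rational(12879, 20054)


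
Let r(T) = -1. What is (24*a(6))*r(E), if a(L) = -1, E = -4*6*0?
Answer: 24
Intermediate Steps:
E = 0 (E = -24*0 = 0)
(24*a(6))*r(E) = (24*(-1))*(-1) = -24*(-1) = 24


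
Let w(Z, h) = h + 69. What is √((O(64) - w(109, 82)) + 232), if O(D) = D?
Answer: √145 ≈ 12.042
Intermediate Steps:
w(Z, h) = 69 + h
√((O(64) - w(109, 82)) + 232) = √((64 - (69 + 82)) + 232) = √((64 - 1*151) + 232) = √((64 - 151) + 232) = √(-87 + 232) = √145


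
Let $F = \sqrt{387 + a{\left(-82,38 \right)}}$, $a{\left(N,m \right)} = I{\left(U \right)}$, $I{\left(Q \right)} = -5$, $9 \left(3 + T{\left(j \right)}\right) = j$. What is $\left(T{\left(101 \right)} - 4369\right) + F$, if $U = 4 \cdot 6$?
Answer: $- \frac{39247}{9} + \sqrt{382} \approx -4341.2$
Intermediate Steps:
$T{\left(j \right)} = -3 + \frac{j}{9}$
$U = 24$
$a{\left(N,m \right)} = -5$
$F = \sqrt{382}$ ($F = \sqrt{387 - 5} = \sqrt{382} \approx 19.545$)
$\left(T{\left(101 \right)} - 4369\right) + F = \left(\left(-3 + \frac{1}{9} \cdot 101\right) - 4369\right) + \sqrt{382} = \left(\left(-3 + \frac{101}{9}\right) - 4369\right) + \sqrt{382} = \left(\frac{74}{9} - 4369\right) + \sqrt{382} = - \frac{39247}{9} + \sqrt{382}$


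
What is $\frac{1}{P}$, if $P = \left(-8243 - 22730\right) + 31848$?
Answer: $\frac{1}{875} \approx 0.0011429$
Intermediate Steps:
$P = 875$ ($P = -30973 + 31848 = 875$)
$\frac{1}{P} = \frac{1}{875}$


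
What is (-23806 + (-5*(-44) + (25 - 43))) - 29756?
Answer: -53360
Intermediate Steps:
(-23806 + (-5*(-44) + (25 - 43))) - 29756 = (-23806 + (220 - 18)) - 29756 = (-23806 + 202) - 29756 = -23604 - 29756 = -53360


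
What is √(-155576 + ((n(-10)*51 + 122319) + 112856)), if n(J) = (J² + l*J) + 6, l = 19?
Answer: √75315 ≈ 274.44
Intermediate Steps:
n(J) = 6 + J² + 19*J (n(J) = (J² + 19*J) + 6 = 6 + J² + 19*J)
√(-155576 + ((n(-10)*51 + 122319) + 112856)) = √(-155576 + (((6 + (-10)² + 19*(-10))*51 + 122319) + 112856)) = √(-155576 + (((6 + 100 - 190)*51 + 122319) + 112856)) = √(-155576 + ((-84*51 + 122319) + 112856)) = √(-155576 + ((-4284 + 122319) + 112856)) = √(-155576 + (118035 + 112856)) = √(-155576 + 230891) = √75315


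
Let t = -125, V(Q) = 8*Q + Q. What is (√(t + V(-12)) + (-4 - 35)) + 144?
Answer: 105 + I*√233 ≈ 105.0 + 15.264*I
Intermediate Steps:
V(Q) = 9*Q
(√(t + V(-12)) + (-4 - 35)) + 144 = (√(-125 + 9*(-12)) + (-4 - 35)) + 144 = (√(-125 - 108) - 39) + 144 = (√(-233) - 39) + 144 = (I*√233 - 39) + 144 = (-39 + I*√233) + 144 = 105 + I*√233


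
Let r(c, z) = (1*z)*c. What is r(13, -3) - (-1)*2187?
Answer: 2148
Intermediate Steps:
r(c, z) = c*z (r(c, z) = z*c = c*z)
r(13, -3) - (-1)*2187 = 13*(-3) - (-1)*2187 = -39 - 1*(-2187) = -39 + 2187 = 2148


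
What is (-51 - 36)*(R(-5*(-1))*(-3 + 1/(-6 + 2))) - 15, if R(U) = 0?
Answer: -15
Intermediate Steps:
(-51 - 36)*(R(-5*(-1))*(-3 + 1/(-6 + 2))) - 15 = (-51 - 36)*(0*(-3 + 1/(-6 + 2))) - 15 = -0*(-3 + 1/(-4)) - 15 = -0*(-3 - ¼) - 15 = -0*(-13)/4 - 15 = -87*0 - 15 = 0 - 15 = -15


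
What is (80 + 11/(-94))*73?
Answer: 548157/94 ≈ 5831.5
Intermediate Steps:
(80 + 11/(-94))*73 = (80 + 11*(-1/94))*73 = (80 - 11/94)*73 = (7509/94)*73 = 548157/94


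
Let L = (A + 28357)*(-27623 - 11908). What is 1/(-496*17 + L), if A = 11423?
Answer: -1/1572551612 ≈ -6.3591e-10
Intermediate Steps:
L = -1572543180 (L = (11423 + 28357)*(-27623 - 11908) = 39780*(-39531) = -1572543180)
1/(-496*17 + L) = 1/(-496*17 - 1572543180) = 1/(-8432 - 1572543180) = 1/(-1572551612) = -1/1572551612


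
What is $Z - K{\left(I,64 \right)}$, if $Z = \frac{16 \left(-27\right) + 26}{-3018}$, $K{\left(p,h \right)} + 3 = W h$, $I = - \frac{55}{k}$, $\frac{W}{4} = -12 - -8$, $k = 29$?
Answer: $\frac{1549946}{1509} \approx 1027.1$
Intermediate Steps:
$W = -16$ ($W = 4 \left(-12 - -8\right) = 4 \left(-12 + 8\right) = 4 \left(-4\right) = -16$)
$I = - \frac{55}{29} \approx -1.8966$
$K{\left(p,h \right)} = -3 - 16 h$
$Z = \frac{203}{1509}$ ($Z = \left(-432 + 26\right) \left(- \frac{1}{3018}\right) = \left(-406\right) \left(- \frac{1}{3018}\right) = \frac{203}{1509} \approx 0.13453$)
$Z - K{\left(I,64 \right)} = \frac{203}{1509} - \left(-3 - 1024\right) = \frac{203}{1509} - -1027 = \frac{203}{1509} + 1027 = \frac{1549946}{1509}$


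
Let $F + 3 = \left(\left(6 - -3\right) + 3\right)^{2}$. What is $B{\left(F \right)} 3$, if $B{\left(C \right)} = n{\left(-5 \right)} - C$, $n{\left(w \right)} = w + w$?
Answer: $-453$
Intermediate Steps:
$n{\left(w \right)} = 2 w$
$F = 141$ ($F = -3 + \left(\left(6 - -3\right) + 3\right)^{2} = -3 + \left(\left(6 + 3\right) + 3\right)^{2} = -3 + \left(9 + 3\right)^{2} = -3 + 12^{2} = -3 + 144 = 141$)
$B{\left(C \right)} = -10 - C$ ($B{\left(C \right)} = 2 \left(-5\right) - C = -10 - C$)
$B{\left(F \right)} 3 = \left(-10 - 141\right) 3 = \left(-151\right) 3 = -453$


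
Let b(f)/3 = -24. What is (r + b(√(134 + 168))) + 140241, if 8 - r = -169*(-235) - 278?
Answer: 100740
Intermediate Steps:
b(f) = -72 (b(f) = 3*(-24) = -72)
r = -39429 (r = 8 - (-169*(-235) - 278) = 8 - (39715 - 278) = 8 - 1*39437 = 8 - 39437 = -39429)
(r + b(√(134 + 168))) + 140241 = (-39429 - 72) + 140241 = -39501 + 140241 = 100740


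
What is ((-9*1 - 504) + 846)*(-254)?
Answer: -84582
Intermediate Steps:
((-9*1 - 504) + 846)*(-254) = ((-9 - 504) + 846)*(-254) = (-513 + 846)*(-254) = 333*(-254) = -84582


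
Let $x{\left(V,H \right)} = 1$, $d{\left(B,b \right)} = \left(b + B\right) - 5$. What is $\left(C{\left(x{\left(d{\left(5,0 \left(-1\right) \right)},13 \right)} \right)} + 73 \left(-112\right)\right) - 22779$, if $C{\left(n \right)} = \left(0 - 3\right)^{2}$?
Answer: $-30946$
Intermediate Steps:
$d{\left(B,b \right)} = -5 + B + b$ ($d{\left(B,b \right)} = \left(B + b\right) - 5 = -5 + B + b$)
$C{\left(n \right)} = 9$ ($C{\left(n \right)} = \left(-3\right)^{2} = 9$)
$\left(C{\left(x{\left(d{\left(5,0 \left(-1\right) \right)},13 \right)} \right)} + 73 \left(-112\right)\right) - 22779 = \left(9 + 73 \left(-112\right)\right) - 22779 = \left(9 - 8176\right) - 22779 = -8167 - 22779 = -30946$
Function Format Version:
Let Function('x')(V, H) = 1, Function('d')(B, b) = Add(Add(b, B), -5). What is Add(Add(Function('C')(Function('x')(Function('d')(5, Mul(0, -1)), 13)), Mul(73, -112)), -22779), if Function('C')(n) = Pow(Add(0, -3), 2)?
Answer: -30946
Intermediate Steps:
Function('d')(B, b) = Add(-5, B, b) (Function('d')(B, b) = Add(Add(B, b), -5) = Add(-5, B, b))
Function('C')(n) = 9 (Function('C')(n) = Pow(-3, 2) = 9)
Add(Add(Function('C')(Function('x')(Function('d')(5, Mul(0, -1)), 13)), Mul(73, -112)), -22779) = Add(Add(9, Mul(73, -112)), -22779) = Add(Add(9, -8176), -22779) = Add(-8167, -22779) = -30946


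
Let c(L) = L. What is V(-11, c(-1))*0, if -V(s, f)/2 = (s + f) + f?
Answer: 0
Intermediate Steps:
V(s, f) = -4*f - 2*s (V(s, f) = -2*((s + f) + f) = -2*((f + s) + f) = -2*(s + 2*f) = -4*f - 2*s)
V(-11, c(-1))*0 = (-4*(-1) - 2*(-11))*0 = (4 + 22)*0 = 26*0 = 0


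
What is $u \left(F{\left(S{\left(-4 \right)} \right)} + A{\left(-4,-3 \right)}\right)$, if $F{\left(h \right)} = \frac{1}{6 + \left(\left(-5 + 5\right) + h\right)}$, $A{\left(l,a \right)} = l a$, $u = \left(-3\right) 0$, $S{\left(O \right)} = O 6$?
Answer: $0$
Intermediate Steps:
$S{\left(O \right)} = 6 O$
$u = 0$
$A{\left(l,a \right)} = a l$
$F{\left(h \right)} = \frac{1}{6 + h}$ ($F{\left(h \right)} = \frac{1}{6 + \left(0 + h\right)} = \frac{1}{6 + h}$)
$u \left(F{\left(S{\left(-4 \right)} \right)} + A{\left(-4,-3 \right)}\right) = 0 \left(\frac{1}{6 + 6 \left(-4\right)} - -12\right) = 0 \left(\frac{1}{6 - 24} + 12\right) = 0 \left(\frac{1}{-18} + 12\right) = 0 \left(- \frac{1}{18} + 12\right) = 0 \cdot \frac{215}{18} = 0$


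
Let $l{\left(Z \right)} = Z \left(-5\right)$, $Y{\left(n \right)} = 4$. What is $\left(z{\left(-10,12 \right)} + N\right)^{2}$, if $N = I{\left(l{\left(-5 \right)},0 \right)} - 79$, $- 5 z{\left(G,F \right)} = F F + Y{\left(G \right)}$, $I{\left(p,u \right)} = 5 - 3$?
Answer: $\frac{284089}{25} \approx 11364.0$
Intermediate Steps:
$l{\left(Z \right)} = - 5 Z$
$I{\left(p,u \right)} = 2$
$z{\left(G,F \right)} = - \frac{4}{5} - \frac{F^{2}}{5}$ ($z{\left(G,F \right)} = - \frac{F F + 4}{5} = - \frac{F^{2} + 4}{5} = - \frac{4 + F^{2}}{5} = - \frac{4}{5} - \frac{F^{2}}{5}$)
$N = -77$ ($N = 2 - 79 = -77$)
$\left(z{\left(-10,12 \right)} + N\right)^{2} = \left(\left(- \frac{4}{5} - \frac{12^{2}}{5}\right) - 77\right)^{2} = \left(\left(- \frac{4}{5} - \frac{144}{5}\right) - 77\right)^{2} = \left(- \frac{148}{5} - 77\right)^{2} = \left(- \frac{533}{5}\right)^{2} = \frac{284089}{25}$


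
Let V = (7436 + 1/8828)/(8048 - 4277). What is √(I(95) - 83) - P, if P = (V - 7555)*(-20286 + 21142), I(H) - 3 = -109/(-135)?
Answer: 53808852574834/8322597 + I*√160365/45 ≈ 6.4654e+6 + 8.899*I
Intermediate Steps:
I(H) = 514/135 (I(H) = 3 - 109/(-135) = 3 - 109*(-1/135) = 3 + 109/135 = 514/135)
V = 65645009/33290388 (V = (7436 + 1/8828)/3771 = (65645009/8828)*(1/3771) = 65645009/33290388 ≈ 1.9719)
P = -53808852574834/8322597 (P = (65645009/33290388 - 7555)*(-20286 + 21142) = -251443236331/33290388*856 = -53808852574834/8322597 ≈ -6.4654e+6)
√(I(95) - 83) - P = √(514/135 - 83) - 1*(-53808852574834/8322597) = √(-10691/135) + 53808852574834/8322597 = I*√160365/45 + 53808852574834/8322597 = 53808852574834/8322597 + I*√160365/45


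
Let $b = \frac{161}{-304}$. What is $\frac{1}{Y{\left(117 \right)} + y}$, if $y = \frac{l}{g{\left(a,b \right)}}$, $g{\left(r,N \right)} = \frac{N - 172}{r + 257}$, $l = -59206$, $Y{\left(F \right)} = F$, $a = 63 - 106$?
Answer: $\frac{52449}{3857842069} \approx 1.3595 \cdot 10^{-5}$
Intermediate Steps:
$a = -43$
$b = - \frac{161}{304}$ ($b = 161 \left(- \frac{1}{304}\right) = - \frac{161}{304} \approx -0.5296$)
$g{\left(r,N \right)} = \frac{-172 + N}{257 + r}$
$y = \frac{3851705536}{52449}$ ($y = - \frac{59206}{\frac{1}{257 - 43} \left(-172 - \frac{161}{304}\right)} = - \frac{59206}{\frac{1}{214} \left(- \frac{52449}{304}\right)} = - \frac{59206}{- \frac{52449}{65056}} = \left(-59206\right) \left(- \frac{65056}{52449}\right) = \frac{3851705536}{52449} \approx 73437.0$)
$\frac{1}{Y{\left(117 \right)} + y} = \frac{1}{117 + \frac{3851705536}{52449}} = \frac{1}{\frac{3857842069}{52449}} = \frac{52449}{3857842069}$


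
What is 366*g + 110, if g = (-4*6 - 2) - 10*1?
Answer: -13066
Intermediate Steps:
g = -36 (g = (-24 - 2) - 10 = -26 - 10 = -36)
366*g + 110 = 366*(-36) + 110 = -13176 + 110 = -13066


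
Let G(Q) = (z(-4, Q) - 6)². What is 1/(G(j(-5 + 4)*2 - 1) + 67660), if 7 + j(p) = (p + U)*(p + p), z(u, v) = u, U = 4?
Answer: 1/67760 ≈ 1.4758e-5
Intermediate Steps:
j(p) = -7 + 2*p*(4 + p) (j(p) = -7 + (p + 4)*(p + p) = -7 + (4 + p)*(2*p) = -7 + 2*p*(4 + p))
G(Q) = 100 (G(Q) = (-4 - 6)² = (-10)² = 100)
1/(G(j(-5 + 4)*2 - 1) + 67660) = 1/(100 + 67660) = 1/67760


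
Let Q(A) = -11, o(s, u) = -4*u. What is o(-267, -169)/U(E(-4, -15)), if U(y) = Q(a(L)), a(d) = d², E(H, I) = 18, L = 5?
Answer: -676/11 ≈ -61.455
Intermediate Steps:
U(y) = -11
o(-267, -169)/U(E(-4, -15)) = -4*(-169)/(-11) = 676*(-1/11) = -676/11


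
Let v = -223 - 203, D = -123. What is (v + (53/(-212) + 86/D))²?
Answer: 44124783481/242064 ≈ 1.8229e+5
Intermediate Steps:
v = -426
(v + (53/(-212) + 86/D))² = (-426 + (53/(-212) + 86/(-123)))² = (-426 + (53*(-1/212) + 86*(-1/123)))² = (-426 + (-¼ - 86/123))² = (-426 - 467/492)² = (-210059/492)² = 44124783481/242064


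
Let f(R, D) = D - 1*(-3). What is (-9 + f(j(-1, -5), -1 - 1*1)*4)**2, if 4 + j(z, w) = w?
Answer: 25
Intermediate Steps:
j(z, w) = -4 + w
f(R, D) = 3 + D (f(R, D) = D + 3 = 3 + D)
(-9 + f(j(-1, -5), -1 - 1*1)*4)**2 = (-9 + (3 + (-1 - 1*1))*4)**2 = (-9 + (3 + (-1 - 1))*4)**2 = (-9 + (3 - 2)*4)**2 = (-9 + 1*4)**2 = (-9 + 4)**2 = (-5)**2 = 25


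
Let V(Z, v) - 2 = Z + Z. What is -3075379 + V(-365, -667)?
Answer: -3076107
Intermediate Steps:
V(Z, v) = 2 + 2*Z (V(Z, v) = 2 + (Z + Z) = 2 + 2*Z)
-3075379 + V(-365, -667) = -3075379 + (2 + 2*(-365)) = -3075379 + (2 - 730) = -3075379 - 728 = -3076107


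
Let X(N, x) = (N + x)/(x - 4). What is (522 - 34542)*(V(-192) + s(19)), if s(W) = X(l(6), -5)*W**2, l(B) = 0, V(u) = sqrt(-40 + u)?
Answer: -6822900 - 68040*I*sqrt(58) ≈ -6.8229e+6 - 5.1818e+5*I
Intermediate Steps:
X(N, x) = (N + x)/(-4 + x)
s(W) = 5*W**2/9 (s(W) = ((0 - 5)/(-4 - 5))*W**2 = (-5/(-9))*W**2 = (-1/9*(-5))*W**2 = 5*W**2/9)
(522 - 34542)*(V(-192) + s(19)) = (522 - 34542)*(sqrt(-40 - 192) + (5/9)*19**2) = -34020*(sqrt(-232) + (5/9)*361) = -34020*(2*I*sqrt(58) + 1805/9) = -34020*(1805/9 + 2*I*sqrt(58)) = -6822900 - 68040*I*sqrt(58)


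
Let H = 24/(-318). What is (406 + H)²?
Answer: 462852196/2809 ≈ 1.6477e+5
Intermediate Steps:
H = -4/53 (H = 24*(-1/318) = -4/53 ≈ -0.075472)
(406 + H)² = (406 - 4/53)² = (21514/53)² = 462852196/2809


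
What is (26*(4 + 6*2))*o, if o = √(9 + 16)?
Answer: 2080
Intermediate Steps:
o = 5 (o = √25 = 5)
(26*(4 + 6*2))*o = (26*(4 + 6*2))*5 = (26*(4 + 12))*5 = (26*16)*5 = 416*5 = 2080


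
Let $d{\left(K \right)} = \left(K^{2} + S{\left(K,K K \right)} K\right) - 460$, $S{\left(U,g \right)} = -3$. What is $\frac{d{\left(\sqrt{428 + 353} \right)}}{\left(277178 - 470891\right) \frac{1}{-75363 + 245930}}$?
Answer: $- \frac{18250669}{64571} + \frac{170567 \sqrt{781}}{64571} \approx -208.82$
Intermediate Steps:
$d{\left(K \right)} = -460 + K^{2} - 3 K$ ($d{\left(K \right)} = \left(K^{2} - 3 K\right) - 460 = -460 + K^{2} - 3 K$)
$\frac{d{\left(\sqrt{428 + 353} \right)}}{\left(277178 - 470891\right) \frac{1}{-75363 + 245930}} = \frac{-460 + \left(\sqrt{428 + 353}\right)^{2} - 3 \sqrt{428 + 353}}{\left(277178 - 470891\right) \frac{1}{-75363 + 245930}} = \frac{-460 + \left(\sqrt{781}\right)^{2} - 3 \sqrt{781}}{\left(-193713\right) \frac{1}{170567}} = \frac{-460 + 781 - 3 \sqrt{781}}{\left(-193713\right) \frac{1}{170567}} = \frac{321 - 3 \sqrt{781}}{- \frac{193713}{170567}} = \left(321 - 3 \sqrt{781}\right) \left(- \frac{170567}{193713}\right) = - \frac{18250669}{64571} + \frac{170567 \sqrt{781}}{64571}$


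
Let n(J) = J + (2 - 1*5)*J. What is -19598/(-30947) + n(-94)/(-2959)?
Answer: 52172446/91572173 ≈ 0.56974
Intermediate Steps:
n(J) = -2*J (n(J) = J + (2 - 5)*J = J - 3*J = -2*J)
-19598/(-30947) + n(-94)/(-2959) = -19598/(-30947) - 2*(-94)/(-2959) = -19598*(-1/30947) + 188*(-1/2959) = 19598/30947 - 188/2959 = 52172446/91572173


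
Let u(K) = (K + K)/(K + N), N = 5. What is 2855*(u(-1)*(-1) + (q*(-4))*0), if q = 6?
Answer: 2855/2 ≈ 1427.5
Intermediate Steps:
u(K) = 2*K/(5 + K) (u(K) = (K + K)/(K + 5) = (2*K)/(5 + K) = 2*K/(5 + K))
2855*(u(-1)*(-1) + (q*(-4))*0) = 2855*((2*(-1)/(5 - 1))*(-1) + (6*(-4))*0) = 2855*((2*(-1)/4)*(-1) - 24*0) = 2855*((2*(-1)*(1/4))*(-1) + 0) = 2855*(-1/2*(-1) + 0) = 2855*(1/2 + 0) = 2855*(1/2) = 2855/2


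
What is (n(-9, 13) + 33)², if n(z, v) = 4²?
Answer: 2401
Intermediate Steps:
n(z, v) = 16
(n(-9, 13) + 33)² = (16 + 33)² = 49² = 2401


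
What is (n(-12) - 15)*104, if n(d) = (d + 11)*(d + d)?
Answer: 936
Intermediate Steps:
n(d) = 2*d*(11 + d) (n(d) = (11 + d)*(2*d) = 2*d*(11 + d))
(n(-12) - 15)*104 = (2*(-12)*(11 - 12) - 15)*104 = (2*(-12)*(-1) - 15)*104 = (24 - 15)*104 = 9*104 = 936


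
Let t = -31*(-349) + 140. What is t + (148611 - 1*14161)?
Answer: 145409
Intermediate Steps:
t = 10959 (t = 10819 + 140 = 10959)
t + (148611 - 1*14161) = 10959 + (148611 - 1*14161) = 10959 + (148611 - 14161) = 10959 + 134450 = 145409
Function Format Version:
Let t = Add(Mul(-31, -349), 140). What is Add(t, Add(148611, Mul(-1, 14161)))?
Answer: 145409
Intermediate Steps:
t = 10959 (t = Add(10819, 140) = 10959)
Add(t, Add(148611, Mul(-1, 14161))) = Add(10959, Add(148611, Mul(-1, 14161))) = Add(10959, Add(148611, -14161)) = Add(10959, 134450) = 145409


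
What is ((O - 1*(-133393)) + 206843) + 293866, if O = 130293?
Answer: 764395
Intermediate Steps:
((O - 1*(-133393)) + 206843) + 293866 = ((130293 - 1*(-133393)) + 206843) + 293866 = ((130293 + 133393) + 206843) + 293866 = (263686 + 206843) + 293866 = 470529 + 293866 = 764395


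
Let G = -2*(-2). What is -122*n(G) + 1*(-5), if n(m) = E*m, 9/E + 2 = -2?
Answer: 1093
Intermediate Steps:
E = -9/4 (E = 9/(-2 - 2) = 9/(-4) = 9*(-¼) = -9/4 ≈ -2.2500)
G = 4
n(m) = -9*m/4
-122*n(G) + 1*(-5) = -(-549)*4/2 + 1*(-5) = -122*(-9) - 5 = 1098 - 5 = 1093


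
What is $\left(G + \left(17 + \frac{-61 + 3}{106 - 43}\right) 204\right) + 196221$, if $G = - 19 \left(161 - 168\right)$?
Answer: $\frac{4192318}{21} \approx 1.9963 \cdot 10^{5}$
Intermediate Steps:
$G = 133$ ($G = \left(-19\right) \left(-7\right) = 133$)
$\left(G + \left(17 + \frac{-61 + 3}{106 - 43}\right) 204\right) + 196221 = \left(133 + \left(17 + \frac{-61 + 3}{106 - 43}\right) 204\right) + 196221 = \left(133 + \left(17 - \frac{58}{63}\right) 204\right) + 196221 = \left(133 + \frac{1013}{63} \cdot 204\right) + 196221 = \left(133 + \frac{68884}{21}\right) + 196221 = \frac{71677}{21} + 196221 = \frac{4192318}{21}$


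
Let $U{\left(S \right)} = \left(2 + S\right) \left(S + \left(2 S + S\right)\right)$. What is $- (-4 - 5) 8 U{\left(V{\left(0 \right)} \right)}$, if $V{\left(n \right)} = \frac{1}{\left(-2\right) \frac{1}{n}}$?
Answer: $0$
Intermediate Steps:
$V{\left(n \right)} = - \frac{n}{2}$
$U{\left(S \right)} = 4 S \left(2 + S\right)$ ($U{\left(S \right)} = \left(2 + S\right) \left(S + 3 S\right) = \left(2 + S\right) 4 S = 4 S \left(2 + S\right)$)
$- (-4 - 5) 8 U{\left(V{\left(0 \right)} \right)} = - (-4 - 5) 8 \cdot 4 \left(\left(- \frac{1}{2}\right) 0\right) \left(2 - 0\right) = - (-4 - 5) 8 \cdot 4 \cdot 0 \left(2 + 0\right) = \left(-1\right) \left(-9\right) 8 \cdot 4 \cdot 0 \cdot 2 = 9 \cdot 8 \cdot 0 = 72 \cdot 0 = 0$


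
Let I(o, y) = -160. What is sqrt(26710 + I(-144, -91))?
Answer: 15*sqrt(118) ≈ 162.94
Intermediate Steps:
sqrt(26710 + I(-144, -91)) = sqrt(26710 - 160) = sqrt(26550) = 15*sqrt(118)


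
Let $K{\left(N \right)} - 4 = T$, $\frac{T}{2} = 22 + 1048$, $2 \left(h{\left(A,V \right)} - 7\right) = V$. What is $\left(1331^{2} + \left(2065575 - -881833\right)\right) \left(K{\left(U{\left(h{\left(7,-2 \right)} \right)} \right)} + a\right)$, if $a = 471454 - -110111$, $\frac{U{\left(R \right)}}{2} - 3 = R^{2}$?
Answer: $2754504676021$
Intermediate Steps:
$h{\left(A,V \right)} = 7 + \frac{V}{2}$
$U{\left(R \right)} = 6 + 2 R^{2}$
$T = 2140$ ($T = 2 \left(22 + 1048\right) = 2 \cdot 1070 = 2140$)
$K{\left(N \right)} = 2144$ ($K{\left(N \right)} = 4 + 2140 = 2144$)
$a = 581565$ ($a = 471454 + 110111 = 581565$)
$\left(1331^{2} + \left(2065575 - -881833\right)\right) \left(K{\left(U{\left(h{\left(7,-2 \right)} \right)} \right)} + a\right) = \left(1331^{2} + \left(2065575 - -881833\right)\right) \left(2144 + 581565\right) = \left(1771561 + \left(2065575 + 881833\right)\right) 583709 = \left(1771561 + 2947408\right) 583709 = 4718969 \cdot 583709 = 2754504676021$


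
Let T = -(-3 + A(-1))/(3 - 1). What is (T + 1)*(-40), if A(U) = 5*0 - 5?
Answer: -200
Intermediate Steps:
A(U) = -5 (A(U) = 0 - 5 = -5)
T = 4 (T = -(-3 - 5)/(3 - 1) = -(-8)/2 = -1*(-4) = 4)
(T + 1)*(-40) = (4 + 1)*(-40) = 5*(-40) = -200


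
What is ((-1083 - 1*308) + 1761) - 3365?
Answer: -2995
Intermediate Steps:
((-1083 - 1*308) + 1761) - 3365 = ((-1083 - 308) + 1761) - 3365 = (-1391 + 1761) - 3365 = 370 - 3365 = -2995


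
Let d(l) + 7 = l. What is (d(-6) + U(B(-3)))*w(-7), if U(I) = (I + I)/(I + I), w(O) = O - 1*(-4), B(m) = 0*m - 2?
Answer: 36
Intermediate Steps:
B(m) = -2 (B(m) = 0 - 2 = -2)
d(l) = -7 + l
w(O) = 4 + O (w(O) = O + 4 = 4 + O)
U(I) = 1 (U(I) = (2*I)/((2*I)) = (2*I)*(1/(2*I)) = 1)
(d(-6) + U(B(-3)))*w(-7) = ((-7 - 6) + 1)*(4 - 7) = (-13 + 1)*(-3) = -12*(-3) = 36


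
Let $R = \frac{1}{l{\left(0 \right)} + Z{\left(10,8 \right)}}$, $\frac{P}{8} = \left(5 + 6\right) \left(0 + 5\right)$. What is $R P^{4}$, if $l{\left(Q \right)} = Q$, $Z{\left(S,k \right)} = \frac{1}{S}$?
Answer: $374809600000$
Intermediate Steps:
$P = 440$ ($P = 8 \left(5 + 6\right) \left(0 + 5\right) = 8 \cdot 11 \cdot 5 = 8 \cdot 55 = 440$)
$R = 10$ ($R = \frac{1}{0 + \frac{1}{10}} = \frac{1}{\frac{1}{10}} = 10$)
$R P^{4} = 10 \cdot 440^{4} = 10 \cdot 37480960000 = 374809600000$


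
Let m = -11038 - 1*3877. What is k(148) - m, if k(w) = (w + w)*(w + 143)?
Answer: 101051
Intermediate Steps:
m = -14915 (m = -11038 - 3877 = -14915)
k(w) = 2*w*(143 + w) (k(w) = (2*w)*(143 + w) = 2*w*(143 + w))
k(148) - m = 2*148*(143 + 148) - 1*(-14915) = 2*148*291 + 14915 = 86136 + 14915 = 101051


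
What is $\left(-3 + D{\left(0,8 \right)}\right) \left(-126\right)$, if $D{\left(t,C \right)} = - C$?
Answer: $1386$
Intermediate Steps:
$\left(-3 + D{\left(0,8 \right)}\right) \left(-126\right) = \left(-3 - 8\right) \left(-126\right) = \left(-11\right) \left(-126\right) = 1386$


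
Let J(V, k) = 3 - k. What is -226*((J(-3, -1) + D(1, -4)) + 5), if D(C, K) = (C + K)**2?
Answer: -4068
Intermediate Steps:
-226*((J(-3, -1) + D(1, -4)) + 5) = -226*(((3 - 1*(-1)) + (1 - 4)**2) + 5) = -226*(((3 + 1) + (-3)**2) + 5) = -226*((4 + 9) + 5) = -226*(13 + 5) = -226*18 = -4068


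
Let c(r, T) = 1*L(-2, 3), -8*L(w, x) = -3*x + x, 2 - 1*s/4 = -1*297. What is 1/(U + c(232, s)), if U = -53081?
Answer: -4/212321 ≈ -1.8839e-5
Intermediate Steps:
s = 1196 (s = 8 - (-4)*297 = 8 - 4*(-297) = 8 + 1188 = 1196)
L(w, x) = x/4 (L(w, x) = -(-3*x + x)/8 = -(-1)*x/4 = x/4)
c(r, T) = ¾ (c(r, T) = 1*((¼)*3) = 1*(¾) = ¾)
1/(U + c(232, s)) = 1/(-53081 + ¾) = 1/(-212321/4) = -4/212321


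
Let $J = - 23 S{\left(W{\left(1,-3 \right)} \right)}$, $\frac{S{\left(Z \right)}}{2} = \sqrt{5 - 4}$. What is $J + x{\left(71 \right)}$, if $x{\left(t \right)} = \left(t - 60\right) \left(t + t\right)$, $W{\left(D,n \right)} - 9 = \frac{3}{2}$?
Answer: $1516$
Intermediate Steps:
$W{\left(D,n \right)} = \frac{21}{2}$ ($W{\left(D,n \right)} = 9 + \frac{3}{2} = \frac{21}{2}$)
$S{\left(Z \right)} = 2$ ($S{\left(Z \right)} = 2 \sqrt{5 - 4} = 2 \sqrt{1} = 2 \cdot 1 = 2$)
$J = -46$ ($J = \left(-23\right) 2 = -46$)
$x{\left(t \right)} = 2 t \left(-60 + t\right)$ ($x{\left(t \right)} = \left(-60 + t\right) 2 t = 2 t \left(-60 + t\right)$)
$J + x{\left(71 \right)} = -46 + 2 \cdot 71 \left(-60 + 71\right) = -46 + 2 \cdot 71 \cdot 11 = -46 + 1562 = 1516$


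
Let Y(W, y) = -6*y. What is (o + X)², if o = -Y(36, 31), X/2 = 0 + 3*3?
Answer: 41616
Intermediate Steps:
X = 18 (X = 2*(0 + 3*3) = 2*(0 + 9) = 2*9 = 18)
o = 186 (o = -(-6)*31 = -1*(-186) = 186)
(o + X)² = (186 + 18)² = 204² = 41616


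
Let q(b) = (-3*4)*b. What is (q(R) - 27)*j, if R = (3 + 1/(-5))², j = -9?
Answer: 27243/25 ≈ 1089.7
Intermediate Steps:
R = 196/25 (R = (3 - ⅕)² = (14/5)² = 196/25 ≈ 7.8400)
q(b) = -12*b
(q(R) - 27)*j = (-12*196/25 - 27)*(-9) = (-2352/25 - 27)*(-9) = -3027/25*(-9) = 27243/25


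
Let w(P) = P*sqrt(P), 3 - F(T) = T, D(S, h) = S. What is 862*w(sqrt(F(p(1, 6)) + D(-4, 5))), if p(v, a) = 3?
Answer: -1724 + 1724*I ≈ -1724.0 + 1724.0*I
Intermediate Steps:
F(T) = 3 - T
w(P) = P**(3/2)
862*w(sqrt(F(p(1, 6)) + D(-4, 5))) = 862*(sqrt((3 - 1*3) - 4))**(3/2) = 862*(sqrt((3 - 3) - 4))**(3/2) = 862*(sqrt(0 - 4))**(3/2) = 862*(sqrt(-4))**(3/2) = 862*(2*I)**(3/2) = 862*(1 + I)**3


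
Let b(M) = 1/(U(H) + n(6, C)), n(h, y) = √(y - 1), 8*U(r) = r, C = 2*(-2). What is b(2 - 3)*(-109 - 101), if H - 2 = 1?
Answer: -720/47 + 1920*I*√5/47 ≈ -15.319 + 91.346*I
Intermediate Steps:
H = 3 (H = 2 + 1 = 3)
C = -4
U(r) = r/8
n(h, y) = √(-1 + y)
b(M) = 1/(3/8 + I*√5) (b(M) = 1/((⅛)*3 + √(-1 - 4)) = 1/(3/8 + √(-5)) = 1/(3/8 + I*√5))
b(2 - 3)*(-109 - 101) = (24/329 - 64*I*√5/329)*(-109 - 101) = (24/329 - 64*I*√5/329)*(-210) = -720/47 + 1920*I*√5/47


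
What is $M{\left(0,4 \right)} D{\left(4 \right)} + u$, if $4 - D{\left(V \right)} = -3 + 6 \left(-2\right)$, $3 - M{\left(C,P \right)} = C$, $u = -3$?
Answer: $54$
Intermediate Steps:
$M{\left(C,P \right)} = 3 - C$
$D{\left(V \right)} = 19$ ($D{\left(V \right)} = 4 - \left(-3 + 6 \left(-2\right)\right) = 4 - \left(-3 - 12\right) = 4 - -15 = 4 + 15 = 19$)
$M{\left(0,4 \right)} D{\left(4 \right)} + u = \left(3 - 0\right) 19 - 3 = \left(3 + 0\right) 19 - 3 = 3 \cdot 19 - 3 = 57 - 3 = 54$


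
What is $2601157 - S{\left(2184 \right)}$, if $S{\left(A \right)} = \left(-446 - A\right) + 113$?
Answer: $2603674$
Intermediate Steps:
$S{\left(A \right)} = -333 - A$
$2601157 - S{\left(2184 \right)} = 2601157 - \left(-333 - 2184\right) = 2601157 - -2517 = 2601157 + 2517 = 2603674$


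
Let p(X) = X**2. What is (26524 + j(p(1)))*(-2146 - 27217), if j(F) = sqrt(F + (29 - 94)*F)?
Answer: -778824212 - 234904*I ≈ -7.7882e+8 - 2.349e+5*I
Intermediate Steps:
j(F) = 8*sqrt(-F) (j(F) = sqrt(F - 65*F) = sqrt(-64*F) = 8*sqrt(-F))
(26524 + j(p(1)))*(-2146 - 27217) = (26524 + 8*sqrt(-1*1**2))*(-2146 - 27217) = (26524 + 8*sqrt(-1*1))*(-29363) = (26524 + 8*sqrt(-1))*(-29363) = (26524 + 8*I)*(-29363) = -778824212 - 234904*I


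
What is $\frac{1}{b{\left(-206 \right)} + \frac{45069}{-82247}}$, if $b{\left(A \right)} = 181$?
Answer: $\frac{82247}{14841638} \approx 0.0055416$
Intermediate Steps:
$\frac{1}{b{\left(-206 \right)} + \frac{45069}{-82247}} = \frac{1}{181 + \frac{45069}{-82247}} = \frac{1}{181 + 45069 \left(- \frac{1}{82247}\right)} = \frac{1}{181 - \frac{45069}{82247}} = \frac{1}{\frac{14841638}{82247}} = \frac{82247}{14841638}$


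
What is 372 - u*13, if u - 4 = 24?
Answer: 8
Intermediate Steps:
u = 28 (u = 4 + 24 = 28)
372 - u*13 = 372 - 28*13 = 372 - 1*364 = 372 - 364 = 8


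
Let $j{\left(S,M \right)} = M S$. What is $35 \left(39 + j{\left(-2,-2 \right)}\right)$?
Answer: $1505$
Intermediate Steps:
$35 \left(39 + j{\left(-2,-2 \right)}\right) = 35 \left(39 - -4\right) = 35 \left(39 + 4\right) = 35 \cdot 43 = 1505$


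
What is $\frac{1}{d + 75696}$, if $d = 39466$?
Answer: $\frac{1}{115162} \approx 8.6834 \cdot 10^{-6}$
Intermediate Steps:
$\frac{1}{d + 75696} = \frac{1}{39466 + 75696} = \frac{1}{115162}$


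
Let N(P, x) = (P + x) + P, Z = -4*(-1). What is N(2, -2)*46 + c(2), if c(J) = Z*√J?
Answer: 92 + 4*√2 ≈ 97.657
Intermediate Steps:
Z = 4
N(P, x) = x + 2*P
c(J) = 4*√J
N(2, -2)*46 + c(2) = (-2 + 2*2)*46 + 4*√2 = (-2 + 4)*46 + 4*√2 = 2*46 + 4*√2 = 92 + 4*√2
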